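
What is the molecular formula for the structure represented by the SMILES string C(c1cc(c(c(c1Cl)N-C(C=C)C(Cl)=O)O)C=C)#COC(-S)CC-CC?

C19H21Cl2NO3S

Heavy atoms from the SMILES: 19 C, 2 Cl, 1 N, 3 O, 1 S.
Implicit hydrogens by atom environment:
  5 × C: 2 H each → 10
  5 × C (aromatic): no H
  4 × C: 1 H each → 4
  3 × C: no H
  2 × Cl: no H
  2 × O: no H
  1 × C: 3 H
  1 × C (aromatic): 1 H
  1 × N: 1 H
  1 × O: 1 H
  1 × S: 1 H
  Total hydrogens = 21.
Molecular formula: C19H21Cl2NO3S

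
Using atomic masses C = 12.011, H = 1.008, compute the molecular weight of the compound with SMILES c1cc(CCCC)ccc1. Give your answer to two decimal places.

Molecular formula: C10H14.
M = 10×12.011 + 14×1.008 = 134.22 g/mol.

134.22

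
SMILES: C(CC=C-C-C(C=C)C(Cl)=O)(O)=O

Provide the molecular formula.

Heavy atoms from the SMILES: 9 C, 1 Cl, 3 O.
Implicit hydrogens by atom environment:
  4 × C: 1 H each → 4
  3 × C: 2 H each → 6
  2 × C: no H
  2 × O: no H
  1 × Cl: no H
  1 × O: 1 H
  Total hydrogens = 11.
Molecular formula: C9H11ClO3

C9H11ClO3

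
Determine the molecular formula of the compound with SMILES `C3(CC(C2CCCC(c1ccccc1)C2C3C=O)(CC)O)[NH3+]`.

C19H28NO2+

Heavy atoms from the SMILES: 19 C, 1 N, 2 O.
Implicit hydrogens by atom environment:
  6 × C: 1 H each → 6
  5 × C: 2 H each → 10
  5 × C (aromatic): 1 H each → 5
  1 × C: 3 H
  1 × C: no H
  1 × C (aromatic): no H
  1 × N (charge +1): 3 H
  1 × O: 1 H
  1 × O: no H
  Total hydrogens = 28.
Net charge +1.
Molecular formula: C19H28NO2+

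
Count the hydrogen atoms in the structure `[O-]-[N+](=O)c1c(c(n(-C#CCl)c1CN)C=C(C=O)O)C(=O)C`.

10

Hydrogens are implicit in SMILES; fill each atom to its normal valence:
  4 × C (aromatic): no H
  4 × C: no H
  3 × O: no H
  2 × C: 1 H each → 2
  1 × C: 3 H
  1 × C: 2 H
  1 × Cl: no H
  1 × N: 2 H
  1 × N (aromatic): no H
  1 × N (charge +1): no H
  1 × O: 1 H
  1 × O (charge -1): no H
  Total hydrogens = 10.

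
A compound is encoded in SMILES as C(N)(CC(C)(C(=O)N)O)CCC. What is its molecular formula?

Heavy atoms from the SMILES: 8 C, 2 N, 2 O.
Implicit hydrogens by atom environment:
  3 × C: 2 H each → 6
  2 × C: 3 H each → 6
  2 × C: no H
  2 × N: 2 H each → 4
  1 × C: 1 H
  1 × O: 1 H
  1 × O: no H
  Total hydrogens = 18.
Molecular formula: C8H18N2O2

C8H18N2O2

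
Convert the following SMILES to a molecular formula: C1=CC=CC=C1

Heavy atoms from the SMILES: 6 C.
Implicit hydrogens by atom environment:
  6 × C (aromatic): 1 H each → 6
  Total hydrogens = 6.
Molecular formula: C6H6

C6H6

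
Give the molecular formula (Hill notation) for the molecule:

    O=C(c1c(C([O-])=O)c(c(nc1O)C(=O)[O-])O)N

[C8H4N2O7]2-

Heavy atoms from the SMILES: 8 C, 2 N, 7 O.
Implicit hydrogens by atom environment:
  5 × C (aromatic): no H
  3 × C: no H
  3 × O: no H
  2 × O: 1 H each → 2
  2 × O (charge -1): no H
  1 × N: 2 H
  1 × N (aromatic): no H
  Total hydrogens = 4.
Net charge -2.
Molecular formula: [C8H4N2O7]2-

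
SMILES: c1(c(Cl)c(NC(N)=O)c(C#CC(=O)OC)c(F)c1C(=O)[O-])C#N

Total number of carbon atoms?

The symbol for carbon appears 13 times in the SMILES. Lowercase c denotes aromatic carbon and counts toward C.

13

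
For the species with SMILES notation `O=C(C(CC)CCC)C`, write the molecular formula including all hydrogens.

Heavy atoms from the SMILES: 8 C, 1 O.
Implicit hydrogens by atom environment:
  3 × C: 3 H each → 9
  3 × C: 2 H each → 6
  1 × C: 1 H
  1 × C: no H
  1 × O: no H
  Total hydrogens = 16.
Molecular formula: C8H16O

C8H16O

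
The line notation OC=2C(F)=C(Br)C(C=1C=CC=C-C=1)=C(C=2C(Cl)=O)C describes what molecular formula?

Heavy atoms from the SMILES: 1 Br, 14 C, 1 Cl, 1 F, 2 O.
Implicit hydrogens by atom environment:
  7 × C (aromatic): no H
  5 × C (aromatic): 1 H each → 5
  1 × Br: no H
  1 × C: 3 H
  1 × C: no H
  1 × Cl: no H
  1 × F: no H
  1 × O: 1 H
  1 × O: no H
  Total hydrogens = 9.
Molecular formula: C14H9BrClFO2

C14H9BrClFO2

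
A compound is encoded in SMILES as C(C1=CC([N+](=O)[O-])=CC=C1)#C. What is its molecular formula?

Heavy atoms from the SMILES: 8 C, 1 N, 2 O.
Implicit hydrogens by atom environment:
  4 × C (aromatic): 1 H each → 4
  2 × C (aromatic): no H
  1 × C: 1 H
  1 × C: no H
  1 × N (charge +1): no H
  1 × O: no H
  1 × O (charge -1): no H
  Total hydrogens = 5.
Molecular formula: C8H5NO2

C8H5NO2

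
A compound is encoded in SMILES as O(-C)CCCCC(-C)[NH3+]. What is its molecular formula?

C7H18NO+

Heavy atoms from the SMILES: 7 C, 1 N, 1 O.
Implicit hydrogens by atom environment:
  4 × C: 2 H each → 8
  2 × C: 3 H each → 6
  1 × C: 1 H
  1 × N (charge +1): 3 H
  1 × O: no H
  Total hydrogens = 18.
Net charge +1.
Molecular formula: C7H18NO+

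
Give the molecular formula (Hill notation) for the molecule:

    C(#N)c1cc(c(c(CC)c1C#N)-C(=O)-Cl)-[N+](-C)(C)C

Heavy atoms from the SMILES: 14 C, 1 Cl, 3 N, 1 O.
Implicit hydrogens by atom environment:
  5 × C (aromatic): no H
  4 × C: 3 H each → 12
  3 × C: no H
  2 × N: no H
  1 × C: 2 H
  1 × C (aromatic): 1 H
  1 × Cl: no H
  1 × N (charge +1): no H
  1 × O: no H
  Total hydrogens = 15.
Net charge +1.
Molecular formula: C14H15ClN3O+

C14H15ClN3O+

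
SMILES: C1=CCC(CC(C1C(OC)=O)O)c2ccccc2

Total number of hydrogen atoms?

Hydrogens are implicit in SMILES; fill each atom to its normal valence:
  5 × C: 1 H each → 5
  5 × C (aromatic): 1 H each → 5
  2 × C: 2 H each → 4
  2 × O: no H
  1 × C: 3 H
  1 × C: no H
  1 × C (aromatic): no H
  1 × O: 1 H
  Total hydrogens = 18.

18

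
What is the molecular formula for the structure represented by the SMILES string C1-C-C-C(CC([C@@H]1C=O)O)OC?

C9H16O3

Heavy atoms from the SMILES: 9 C, 3 O.
Implicit hydrogens by atom environment:
  4 × C: 2 H each → 8
  4 × C: 1 H each → 4
  2 × O: no H
  1 × C: 3 H
  1 × O: 1 H
  Total hydrogens = 16.
Molecular formula: C9H16O3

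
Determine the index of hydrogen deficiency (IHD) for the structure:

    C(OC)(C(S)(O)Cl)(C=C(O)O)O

Molecular formula from the SMILES: C5H9ClO5S.
DoU = (2C + 2 + N − H − X)/2 = (2·5 + 2 + 0 − 9 − 1)/2 = 2/2 = 1.
(Structurally: 0 ring(s) + 1 π bond(s) = 1.)

1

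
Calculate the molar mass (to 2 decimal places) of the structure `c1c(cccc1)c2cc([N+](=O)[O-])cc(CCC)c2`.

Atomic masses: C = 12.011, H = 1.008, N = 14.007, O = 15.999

Molecular formula: C15H15NO2.
M = 15×12.011 + 15×1.008 + 1×14.007 + 2×15.999 = 241.29 g/mol.

241.29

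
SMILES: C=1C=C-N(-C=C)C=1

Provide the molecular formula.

Heavy atoms from the SMILES: 6 C, 1 N.
Implicit hydrogens by atom environment:
  4 × C (aromatic): 1 H each → 4
  1 × C: 2 H
  1 × C: 1 H
  1 × N (aromatic): no H
  Total hydrogens = 7.
Molecular formula: C6H7N

C6H7N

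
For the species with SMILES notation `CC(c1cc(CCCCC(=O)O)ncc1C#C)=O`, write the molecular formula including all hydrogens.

Heavy atoms from the SMILES: 14 C, 1 N, 3 O.
Implicit hydrogens by atom environment:
  4 × C: 2 H each → 8
  3 × C (aromatic): no H
  3 × C: no H
  2 × C (aromatic): 1 H each → 2
  2 × O: no H
  1 × C: 3 H
  1 × C: 1 H
  1 × N (aromatic): no H
  1 × O: 1 H
  Total hydrogens = 15.
Molecular formula: C14H15NO3

C14H15NO3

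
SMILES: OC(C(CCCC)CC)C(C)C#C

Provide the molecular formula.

C12H22O

Heavy atoms from the SMILES: 12 C, 1 O.
Implicit hydrogens by atom environment:
  4 × C: 2 H each → 8
  4 × C: 1 H each → 4
  3 × C: 3 H each → 9
  1 × C: no H
  1 × O: 1 H
  Total hydrogens = 22.
Molecular formula: C12H22O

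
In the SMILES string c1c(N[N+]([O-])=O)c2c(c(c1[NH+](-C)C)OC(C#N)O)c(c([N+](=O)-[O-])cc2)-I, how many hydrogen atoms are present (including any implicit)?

Hydrogens are implicit in SMILES; fill each atom to its normal valence:
  7 × C (aromatic): no H
  3 × C (aromatic): 1 H each → 3
  3 × O: no H
  2 × C: 3 H each → 6
  2 × N (charge +1): no H
  2 × O (charge -1): no H
  1 × C: 1 H
  1 × C: no H
  1 × I: no H
  1 × N: 1 H
  1 × N (charge +1): 1 H
  1 × N: no H
  1 × O: 1 H
  Total hydrogens = 13.

13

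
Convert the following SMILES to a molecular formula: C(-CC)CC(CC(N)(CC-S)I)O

Heavy atoms from the SMILES: 9 C, 1 I, 1 N, 1 O, 1 S.
Implicit hydrogens by atom environment:
  6 × C: 2 H each → 12
  1 × C: 3 H
  1 × C: 1 H
  1 × C: no H
  1 × I: no H
  1 × N: 2 H
  1 × O: 1 H
  1 × S: 1 H
  Total hydrogens = 20.
Molecular formula: C9H20INOS

C9H20INOS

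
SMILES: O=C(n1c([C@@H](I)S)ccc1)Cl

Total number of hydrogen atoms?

Hydrogens are implicit in SMILES; fill each atom to its normal valence:
  3 × C (aromatic): 1 H each → 3
  1 × C: 1 H
  1 × C (aromatic): no H
  1 × C: no H
  1 × Cl: no H
  1 × I: no H
  1 × N (aromatic): no H
  1 × O: no H
  1 × S: 1 H
  Total hydrogens = 5.

5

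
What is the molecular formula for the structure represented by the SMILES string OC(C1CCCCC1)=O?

Heavy atoms from the SMILES: 7 C, 2 O.
Implicit hydrogens by atom environment:
  5 × C: 2 H each → 10
  1 × C: 1 H
  1 × C: no H
  1 × O: 1 H
  1 × O: no H
  Total hydrogens = 12.
Molecular formula: C7H12O2

C7H12O2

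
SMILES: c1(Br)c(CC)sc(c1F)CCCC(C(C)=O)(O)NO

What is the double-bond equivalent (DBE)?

4

Molecular formula from the SMILES: C12H17BrFNO3S.
DoU = (2C + 2 + N − H − X)/2 = (2·12 + 2 + 1 − 17 − 2)/2 = 8/2 = 4.
(Structurally: 1 ring(s) + 3 π bond(s) = 4.)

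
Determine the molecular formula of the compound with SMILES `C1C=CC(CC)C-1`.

C7H12

Heavy atoms from the SMILES: 7 C.
Implicit hydrogens by atom environment:
  3 × C: 2 H each → 6
  3 × C: 1 H each → 3
  1 × C: 3 H
  Total hydrogens = 12.
Molecular formula: C7H12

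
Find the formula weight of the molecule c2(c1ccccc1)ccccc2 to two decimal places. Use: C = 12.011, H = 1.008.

Molecular formula: C12H10.
M = 12×12.011 + 10×1.008 = 154.21 g/mol.

154.21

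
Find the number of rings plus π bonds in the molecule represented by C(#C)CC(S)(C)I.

2

Molecular formula from the SMILES: C5H7IS.
DoU = (2C + 2 + N − H − X)/2 = (2·5 + 2 + 0 − 7 − 1)/2 = 4/2 = 2.
(Structurally: 0 ring(s) + 2 π bond(s) = 2.)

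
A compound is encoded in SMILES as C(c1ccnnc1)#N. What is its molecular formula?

Heavy atoms from the SMILES: 5 C, 3 N.
Implicit hydrogens by atom environment:
  3 × C (aromatic): 1 H each → 3
  2 × N (aromatic): no H
  1 × C (aromatic): no H
  1 × C: no H
  1 × N: no H
  Total hydrogens = 3.
Molecular formula: C5H3N3

C5H3N3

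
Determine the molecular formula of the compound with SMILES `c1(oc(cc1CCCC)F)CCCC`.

Heavy atoms from the SMILES: 12 C, 1 F, 1 O.
Implicit hydrogens by atom environment:
  6 × C: 2 H each → 12
  3 × C (aromatic): no H
  2 × C: 3 H each → 6
  1 × C (aromatic): 1 H
  1 × F: no H
  1 × O (aromatic): no H
  Total hydrogens = 19.
Molecular formula: C12H19FO

C12H19FO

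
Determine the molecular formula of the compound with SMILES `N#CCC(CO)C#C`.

Heavy atoms from the SMILES: 6 C, 1 N, 1 O.
Implicit hydrogens by atom environment:
  2 × C: 2 H each → 4
  2 × C: 1 H each → 2
  2 × C: no H
  1 × N: no H
  1 × O: 1 H
  Total hydrogens = 7.
Molecular formula: C6H7NO

C6H7NO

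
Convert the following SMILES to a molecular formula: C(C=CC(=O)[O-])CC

C6H9O2-

Heavy atoms from the SMILES: 6 C, 2 O.
Implicit hydrogens by atom environment:
  2 × C: 2 H each → 4
  2 × C: 1 H each → 2
  1 × C: 3 H
  1 × C: no H
  1 × O: no H
  1 × O (charge -1): no H
  Total hydrogens = 9.
Net charge -1.
Molecular formula: C6H9O2-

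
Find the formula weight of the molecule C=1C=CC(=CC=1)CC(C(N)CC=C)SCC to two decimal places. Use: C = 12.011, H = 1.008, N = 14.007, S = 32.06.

235.39

Molecular formula: C14H21NS.
M = 14×12.011 + 21×1.008 + 1×14.007 + 1×32.06 = 235.39 g/mol.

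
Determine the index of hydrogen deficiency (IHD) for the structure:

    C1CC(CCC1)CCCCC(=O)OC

Molecular formula from the SMILES: C12H22O2.
DoU = (2C + 2 + N − H − X)/2 = (2·12 + 2 + 0 − 22 − 0)/2 = 4/2 = 2.
(Structurally: 1 ring(s) + 1 π bond(s) = 2.)

2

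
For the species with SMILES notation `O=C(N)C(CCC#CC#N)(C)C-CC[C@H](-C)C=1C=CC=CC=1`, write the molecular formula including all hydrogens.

C19H24N2O

Heavy atoms from the SMILES: 19 C, 2 N, 1 O.
Implicit hydrogens by atom environment:
  5 × C: 2 H each → 10
  5 × C (aromatic): 1 H each → 5
  5 × C: no H
  2 × C: 3 H each → 6
  1 × C: 1 H
  1 × C (aromatic): no H
  1 × N: 2 H
  1 × N: no H
  1 × O: no H
  Total hydrogens = 24.
Molecular formula: C19H24N2O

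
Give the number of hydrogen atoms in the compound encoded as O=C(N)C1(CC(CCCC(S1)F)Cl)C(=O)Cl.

12

Hydrogens are implicit in SMILES; fill each atom to its normal valence:
  4 × C: 2 H each → 8
  3 × C: no H
  2 × C: 1 H each → 2
  2 × Cl: no H
  2 × O: no H
  1 × F: no H
  1 × N: 2 H
  1 × S: no H
  Total hydrogens = 12.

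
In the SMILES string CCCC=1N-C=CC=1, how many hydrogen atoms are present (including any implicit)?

Hydrogens are implicit in SMILES; fill each atom to its normal valence:
  3 × C (aromatic): 1 H each → 3
  2 × C: 2 H each → 4
  1 × C: 3 H
  1 × C (aromatic): no H
  1 × N (aromatic): 1 H
  Total hydrogens = 11.

11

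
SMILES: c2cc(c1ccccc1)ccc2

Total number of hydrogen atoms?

Hydrogens are implicit in SMILES; fill each atom to its normal valence:
  10 × C (aromatic): 1 H each → 10
  2 × C (aromatic): no H
  Total hydrogens = 10.

10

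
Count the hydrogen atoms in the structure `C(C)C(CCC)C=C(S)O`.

16

Hydrogens are implicit in SMILES; fill each atom to its normal valence:
  3 × C: 2 H each → 6
  2 × C: 3 H each → 6
  2 × C: 1 H each → 2
  1 × C: no H
  1 × O: 1 H
  1 × S: 1 H
  Total hydrogens = 16.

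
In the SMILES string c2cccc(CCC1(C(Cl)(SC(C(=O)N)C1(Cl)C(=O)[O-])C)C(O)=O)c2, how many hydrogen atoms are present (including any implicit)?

Hydrogens are implicit in SMILES; fill each atom to its normal valence:
  6 × C: no H
  5 × C (aromatic): 1 H each → 5
  3 × O: no H
  2 × C: 2 H each → 4
  2 × Cl: no H
  1 × C: 3 H
  1 × C: 1 H
  1 × C (aromatic): no H
  1 × N: 2 H
  1 × O: 1 H
  1 × O (charge -1): no H
  1 × S: no H
  Total hydrogens = 16.

16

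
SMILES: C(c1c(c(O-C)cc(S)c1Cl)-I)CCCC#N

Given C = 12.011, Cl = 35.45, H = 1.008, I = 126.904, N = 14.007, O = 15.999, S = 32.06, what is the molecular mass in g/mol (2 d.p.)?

Molecular formula: C12H13ClINOS.
M = 12×12.011 + 1×35.45 + 13×1.008 + 1×126.904 + 1×14.007 + 1×15.999 + 1×32.06 = 381.66 g/mol.

381.66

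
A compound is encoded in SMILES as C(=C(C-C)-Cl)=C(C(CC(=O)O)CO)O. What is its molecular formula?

Heavy atoms from the SMILES: 9 C, 1 Cl, 4 O.
Implicit hydrogens by atom environment:
  4 × C: no H
  3 × C: 2 H each → 6
  3 × O: 1 H each → 3
  1 × C: 3 H
  1 × C: 1 H
  1 × Cl: no H
  1 × O: no H
  Total hydrogens = 13.
Molecular formula: C9H13ClO4

C9H13ClO4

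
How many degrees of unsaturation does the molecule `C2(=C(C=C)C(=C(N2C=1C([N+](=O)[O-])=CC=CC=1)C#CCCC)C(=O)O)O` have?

Molecular formula from the SMILES: C18H16N2O5.
DoU = (2C + 2 + N − H − X)/2 = (2·18 + 2 + 2 − 16 − 0)/2 = 24/2 = 12.
(Structurally: 2 ring(s) + 10 π bond(s) = 12.)

12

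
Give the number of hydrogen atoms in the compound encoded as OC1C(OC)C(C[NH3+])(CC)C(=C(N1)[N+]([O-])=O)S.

18

Hydrogens are implicit in SMILES; fill each atom to its normal valence:
  3 × C: no H
  2 × C: 3 H each → 6
  2 × C: 2 H each → 4
  2 × C: 1 H each → 2
  2 × O: no H
  1 × N (charge +1): 3 H
  1 × N: 1 H
  1 × N (charge +1): no H
  1 × O: 1 H
  1 × O (charge -1): no H
  1 × S: 1 H
  Total hydrogens = 18.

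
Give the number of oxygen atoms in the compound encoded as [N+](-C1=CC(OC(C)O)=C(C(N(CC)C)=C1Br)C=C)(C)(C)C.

2

The symbol for oxygen appears 2 times in the SMILES.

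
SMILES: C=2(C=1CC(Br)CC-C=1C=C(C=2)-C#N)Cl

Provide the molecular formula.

Heavy atoms from the SMILES: 1 Br, 11 C, 1 Cl, 1 N.
Implicit hydrogens by atom environment:
  4 × C (aromatic): no H
  3 × C: 2 H each → 6
  2 × C (aromatic): 1 H each → 2
  1 × Br: no H
  1 × C: 1 H
  1 × C: no H
  1 × Cl: no H
  1 × N: no H
  Total hydrogens = 9.
Molecular formula: C11H9BrClN

C11H9BrClN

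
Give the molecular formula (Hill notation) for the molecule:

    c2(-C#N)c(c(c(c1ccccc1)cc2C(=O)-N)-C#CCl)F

Heavy atoms from the SMILES: 16 C, 1 Cl, 1 F, 2 N, 1 O.
Implicit hydrogens by atom environment:
  6 × C (aromatic): 1 H each → 6
  6 × C (aromatic): no H
  4 × C: no H
  1 × Cl: no H
  1 × F: no H
  1 × N: 2 H
  1 × N: no H
  1 × O: no H
  Total hydrogens = 8.
Molecular formula: C16H8ClFN2O

C16H8ClFN2O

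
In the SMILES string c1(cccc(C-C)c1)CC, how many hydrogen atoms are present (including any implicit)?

14

Hydrogens are implicit in SMILES; fill each atom to its normal valence:
  4 × C (aromatic): 1 H each → 4
  2 × C: 3 H each → 6
  2 × C: 2 H each → 4
  2 × C (aromatic): no H
  Total hydrogens = 14.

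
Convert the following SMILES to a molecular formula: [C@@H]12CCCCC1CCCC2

Heavy atoms from the SMILES: 10 C.
Implicit hydrogens by atom environment:
  8 × C: 2 H each → 16
  2 × C: 1 H each → 2
  Total hydrogens = 18.
Molecular formula: C10H18

C10H18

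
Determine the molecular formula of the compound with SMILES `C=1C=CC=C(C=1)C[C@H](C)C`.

C10H14

Heavy atoms from the SMILES: 10 C.
Implicit hydrogens by atom environment:
  5 × C (aromatic): 1 H each → 5
  2 × C: 3 H each → 6
  1 × C: 2 H
  1 × C: 1 H
  1 × C (aromatic): no H
  Total hydrogens = 14.
Molecular formula: C10H14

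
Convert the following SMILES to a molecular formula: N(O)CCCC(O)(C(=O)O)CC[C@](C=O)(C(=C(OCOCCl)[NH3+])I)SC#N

Heavy atoms from the SMILES: 14 C, 1 Cl, 1 I, 3 N, 7 O, 1 S.
Implicit hydrogens by atom environment:
  7 × C: 2 H each → 14
  6 × C: no H
  4 × O: no H
  3 × O: 1 H each → 3
  1 × C: 1 H
  1 × Cl: no H
  1 × I: no H
  1 × N (charge +1): 3 H
  1 × N: 1 H
  1 × N: no H
  1 × S: no H
  Total hydrogens = 22.
Net charge +1.
Molecular formula: C14H22ClIN3O7S+

C14H22ClIN3O7S+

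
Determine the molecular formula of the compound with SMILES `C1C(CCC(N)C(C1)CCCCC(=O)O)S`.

Heavy atoms from the SMILES: 12 C, 1 N, 2 O, 1 S.
Implicit hydrogens by atom environment:
  8 × C: 2 H each → 16
  3 × C: 1 H each → 3
  1 × C: no H
  1 × N: 2 H
  1 × O: 1 H
  1 × O: no H
  1 × S: 1 H
  Total hydrogens = 23.
Molecular formula: C12H23NO2S

C12H23NO2S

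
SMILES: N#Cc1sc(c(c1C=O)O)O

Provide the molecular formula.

Heavy atoms from the SMILES: 6 C, 1 N, 3 O, 1 S.
Implicit hydrogens by atom environment:
  4 × C (aromatic): no H
  2 × O: 1 H each → 2
  1 × C: 1 H
  1 × C: no H
  1 × N: no H
  1 × O: no H
  1 × S (aromatic): no H
  Total hydrogens = 3.
Molecular formula: C6H3NO3S

C6H3NO3S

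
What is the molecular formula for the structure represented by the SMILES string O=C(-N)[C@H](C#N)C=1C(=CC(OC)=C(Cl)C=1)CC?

Heavy atoms from the SMILES: 12 C, 1 Cl, 2 N, 2 O.
Implicit hydrogens by atom environment:
  4 × C (aromatic): no H
  2 × C: 3 H each → 6
  2 × C (aromatic): 1 H each → 2
  2 × C: no H
  2 × O: no H
  1 × C: 2 H
  1 × C: 1 H
  1 × Cl: no H
  1 × N: 2 H
  1 × N: no H
  Total hydrogens = 13.
Molecular formula: C12H13ClN2O2

C12H13ClN2O2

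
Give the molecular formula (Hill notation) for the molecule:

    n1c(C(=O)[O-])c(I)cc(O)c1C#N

Heavy atoms from the SMILES: 7 C, 1 I, 2 N, 3 O.
Implicit hydrogens by atom environment:
  4 × C (aromatic): no H
  2 × C: no H
  1 × C (aromatic): 1 H
  1 × I: no H
  1 × N (aromatic): no H
  1 × N: no H
  1 × O: 1 H
  1 × O: no H
  1 × O (charge -1): no H
  Total hydrogens = 2.
Net charge -1.
Molecular formula: C7H2IN2O3-

C7H2IN2O3-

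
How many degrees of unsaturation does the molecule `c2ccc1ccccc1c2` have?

Molecular formula from the SMILES: C10H8.
DoU = (2C + 2 + N − H − X)/2 = (2·10 + 2 + 0 − 8 − 0)/2 = 14/2 = 7.
(Structurally: 2 ring(s) + 5 π bond(s) = 7.)

7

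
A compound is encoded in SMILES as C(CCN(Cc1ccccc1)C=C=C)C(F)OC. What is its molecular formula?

Heavy atoms from the SMILES: 15 C, 1 F, 1 N, 1 O.
Implicit hydrogens by atom environment:
  5 × C: 2 H each → 10
  5 × C (aromatic): 1 H each → 5
  2 × C: 1 H each → 2
  1 × C: 3 H
  1 × C: no H
  1 × C (aromatic): no H
  1 × F: no H
  1 × N: no H
  1 × O: no H
  Total hydrogens = 20.
Molecular formula: C15H20FNO

C15H20FNO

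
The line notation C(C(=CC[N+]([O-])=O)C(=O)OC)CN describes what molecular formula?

Heavy atoms from the SMILES: 7 C, 2 N, 4 O.
Implicit hydrogens by atom environment:
  3 × C: 2 H each → 6
  3 × O: no H
  2 × C: no H
  1 × C: 3 H
  1 × C: 1 H
  1 × N: 2 H
  1 × N (charge +1): no H
  1 × O (charge -1): no H
  Total hydrogens = 12.
Molecular formula: C7H12N2O4

C7H12N2O4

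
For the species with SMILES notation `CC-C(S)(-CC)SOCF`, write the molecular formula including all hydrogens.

C6H13FOS2

Heavy atoms from the SMILES: 6 C, 1 F, 1 O, 2 S.
Implicit hydrogens by atom environment:
  3 × C: 2 H each → 6
  2 × C: 3 H each → 6
  1 × C: no H
  1 × F: no H
  1 × O: no H
  1 × S: 1 H
  1 × S: no H
  Total hydrogens = 13.
Molecular formula: C6H13FOS2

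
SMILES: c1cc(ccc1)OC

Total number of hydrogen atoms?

8

Hydrogens are implicit in SMILES; fill each atom to its normal valence:
  5 × C (aromatic): 1 H each → 5
  1 × C: 3 H
  1 × C (aromatic): no H
  1 × O: no H
  Total hydrogens = 8.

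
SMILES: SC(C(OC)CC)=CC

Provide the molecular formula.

C7H14OS

Heavy atoms from the SMILES: 7 C, 1 O, 1 S.
Implicit hydrogens by atom environment:
  3 × C: 3 H each → 9
  2 × C: 1 H each → 2
  1 × C: 2 H
  1 × C: no H
  1 × O: no H
  1 × S: 1 H
  Total hydrogens = 14.
Molecular formula: C7H14OS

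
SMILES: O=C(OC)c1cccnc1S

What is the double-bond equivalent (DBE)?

Molecular formula from the SMILES: C7H7NO2S.
DoU = (2C + 2 + N − H − X)/2 = (2·7 + 2 + 1 − 7 − 0)/2 = 10/2 = 5.
(Structurally: 1 ring(s) + 4 π bond(s) = 5.)

5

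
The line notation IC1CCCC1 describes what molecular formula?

Heavy atoms from the SMILES: 5 C, 1 I.
Implicit hydrogens by atom environment:
  4 × C: 2 H each → 8
  1 × C: 1 H
  1 × I: no H
  Total hydrogens = 9.
Molecular formula: C5H9I

C5H9I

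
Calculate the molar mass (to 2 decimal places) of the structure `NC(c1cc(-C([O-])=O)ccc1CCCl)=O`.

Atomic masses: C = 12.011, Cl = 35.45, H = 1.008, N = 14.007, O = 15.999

Molecular formula: C10H9ClNO3-.
M = 10×12.011 + 1×35.45 + 9×1.008 + 1×14.007 + 3×15.999 = 226.64 g/mol.

226.64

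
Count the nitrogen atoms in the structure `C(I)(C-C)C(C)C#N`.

The symbol for nitrogen appears 1 time in the SMILES.

1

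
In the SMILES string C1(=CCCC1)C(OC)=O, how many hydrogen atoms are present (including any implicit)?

10

Hydrogens are implicit in SMILES; fill each atom to its normal valence:
  3 × C: 2 H each → 6
  2 × C: no H
  2 × O: no H
  1 × C: 3 H
  1 × C: 1 H
  Total hydrogens = 10.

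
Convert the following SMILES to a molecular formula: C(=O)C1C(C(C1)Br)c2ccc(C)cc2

C12H13BrO

Heavy atoms from the SMILES: 1 Br, 12 C, 1 O.
Implicit hydrogens by atom environment:
  4 × C: 1 H each → 4
  4 × C (aromatic): 1 H each → 4
  2 × C (aromatic): no H
  1 × Br: no H
  1 × C: 3 H
  1 × C: 2 H
  1 × O: no H
  Total hydrogens = 13.
Molecular formula: C12H13BrO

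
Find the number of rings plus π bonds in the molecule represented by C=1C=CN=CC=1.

4

Molecular formula from the SMILES: C5H5N.
DoU = (2C + 2 + N − H − X)/2 = (2·5 + 2 + 1 − 5 − 0)/2 = 8/2 = 4.
(Structurally: 1 ring(s) + 3 π bond(s) = 4.)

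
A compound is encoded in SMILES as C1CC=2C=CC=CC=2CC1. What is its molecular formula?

C10H12

Heavy atoms from the SMILES: 10 C.
Implicit hydrogens by atom environment:
  4 × C: 2 H each → 8
  4 × C (aromatic): 1 H each → 4
  2 × C (aromatic): no H
  Total hydrogens = 12.
Molecular formula: C10H12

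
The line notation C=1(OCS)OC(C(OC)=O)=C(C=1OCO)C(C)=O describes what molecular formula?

C10H12O7S

Heavy atoms from the SMILES: 10 C, 7 O, 1 S.
Implicit hydrogens by atom environment:
  5 × O: no H
  4 × C (aromatic): no H
  2 × C: 3 H each → 6
  2 × C: 2 H each → 4
  2 × C: no H
  1 × O: 1 H
  1 × O (aromatic): no H
  1 × S: 1 H
  Total hydrogens = 12.
Molecular formula: C10H12O7S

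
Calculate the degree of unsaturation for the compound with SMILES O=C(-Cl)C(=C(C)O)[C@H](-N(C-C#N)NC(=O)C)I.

5

Molecular formula from the SMILES: C9H11ClIN3O3.
DoU = (2C + 2 + N − H − X)/2 = (2·9 + 2 + 3 − 11 − 2)/2 = 10/2 = 5.
(Structurally: 0 ring(s) + 5 π bond(s) = 5.)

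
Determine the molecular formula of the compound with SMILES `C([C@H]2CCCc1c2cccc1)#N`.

Heavy atoms from the SMILES: 11 C, 1 N.
Implicit hydrogens by atom environment:
  4 × C (aromatic): 1 H each → 4
  3 × C: 2 H each → 6
  2 × C (aromatic): no H
  1 × C: 1 H
  1 × C: no H
  1 × N: no H
  Total hydrogens = 11.
Molecular formula: C11H11N

C11H11N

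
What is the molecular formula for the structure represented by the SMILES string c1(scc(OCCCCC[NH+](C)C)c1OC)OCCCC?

C16H30NO3S+

Heavy atoms from the SMILES: 16 C, 1 N, 3 O, 1 S.
Implicit hydrogens by atom environment:
  8 × C: 2 H each → 16
  4 × C: 3 H each → 12
  3 × C (aromatic): no H
  3 × O: no H
  1 × C (aromatic): 1 H
  1 × N (charge +1): 1 H
  1 × S (aromatic): no H
  Total hydrogens = 30.
Net charge +1.
Molecular formula: C16H30NO3S+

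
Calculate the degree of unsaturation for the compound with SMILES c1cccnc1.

4

Molecular formula from the SMILES: C5H5N.
DoU = (2C + 2 + N − H − X)/2 = (2·5 + 2 + 1 − 5 − 0)/2 = 8/2 = 4.
(Structurally: 1 ring(s) + 3 π bond(s) = 4.)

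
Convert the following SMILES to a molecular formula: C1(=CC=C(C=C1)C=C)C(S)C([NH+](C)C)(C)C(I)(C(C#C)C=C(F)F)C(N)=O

Heavy atoms from the SMILES: 20 C, 2 F, 1 I, 2 N, 1 O, 1 S.
Implicit hydrogens by atom environment:
  5 × C: 1 H each → 5
  5 × C: no H
  4 × C (aromatic): 1 H each → 4
  3 × C: 3 H each → 9
  2 × C (aromatic): no H
  2 × F: no H
  1 × C: 2 H
  1 × I: no H
  1 × N: 2 H
  1 × N (charge +1): 1 H
  1 × O: no H
  1 × S: 1 H
  Total hydrogens = 24.
Net charge +1.
Molecular formula: C20H24F2IN2OS+

C20H24F2IN2OS+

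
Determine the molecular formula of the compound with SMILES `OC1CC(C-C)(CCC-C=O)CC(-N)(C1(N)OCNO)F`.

Heavy atoms from the SMILES: 13 C, 1 F, 3 N, 4 O.
Implicit hydrogens by atom environment:
  7 × C: 2 H each → 14
  3 × C: no H
  2 × C: 1 H each → 2
  2 × N: 2 H each → 4
  2 × O: 1 H each → 2
  2 × O: no H
  1 × C: 3 H
  1 × F: no H
  1 × N: 1 H
  Total hydrogens = 26.
Molecular formula: C13H26FN3O4

C13H26FN3O4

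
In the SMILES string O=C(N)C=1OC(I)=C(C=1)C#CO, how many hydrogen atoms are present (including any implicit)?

4

Hydrogens are implicit in SMILES; fill each atom to its normal valence:
  3 × C (aromatic): no H
  3 × C: no H
  1 × C (aromatic): 1 H
  1 × I: no H
  1 × N: 2 H
  1 × O: 1 H
  1 × O (aromatic): no H
  1 × O: no H
  Total hydrogens = 4.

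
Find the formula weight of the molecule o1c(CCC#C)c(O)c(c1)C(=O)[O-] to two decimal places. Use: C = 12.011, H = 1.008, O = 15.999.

Molecular formula: C9H7O4-.
M = 9×12.011 + 7×1.008 + 4×15.999 = 179.15 g/mol.

179.15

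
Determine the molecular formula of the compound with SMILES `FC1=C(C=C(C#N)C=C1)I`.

C7H3FIN

Heavy atoms from the SMILES: 7 C, 1 F, 1 I, 1 N.
Implicit hydrogens by atom environment:
  3 × C (aromatic): 1 H each → 3
  3 × C (aromatic): no H
  1 × C: no H
  1 × F: no H
  1 × I: no H
  1 × N: no H
  Total hydrogens = 3.
Molecular formula: C7H3FIN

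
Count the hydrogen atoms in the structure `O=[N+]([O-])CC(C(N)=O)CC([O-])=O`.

7

Hydrogens are implicit in SMILES; fill each atom to its normal valence:
  3 × O: no H
  2 × C: 2 H each → 4
  2 × C: no H
  2 × O (charge -1): no H
  1 × C: 1 H
  1 × N: 2 H
  1 × N (charge +1): no H
  Total hydrogens = 7.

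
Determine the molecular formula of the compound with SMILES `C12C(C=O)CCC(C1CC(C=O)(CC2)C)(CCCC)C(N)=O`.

C18H29NO3

Heavy atoms from the SMILES: 18 C, 1 N, 3 O.
Implicit hydrogens by atom environment:
  8 × C: 2 H each → 16
  5 × C: 1 H each → 5
  3 × C: no H
  3 × O: no H
  2 × C: 3 H each → 6
  1 × N: 2 H
  Total hydrogens = 29.
Molecular formula: C18H29NO3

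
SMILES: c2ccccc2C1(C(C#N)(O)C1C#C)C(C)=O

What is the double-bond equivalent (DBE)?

10

Molecular formula from the SMILES: C14H11NO2.
DoU = (2C + 2 + N − H − X)/2 = (2·14 + 2 + 1 − 11 − 0)/2 = 20/2 = 10.
(Structurally: 2 ring(s) + 8 π bond(s) = 10.)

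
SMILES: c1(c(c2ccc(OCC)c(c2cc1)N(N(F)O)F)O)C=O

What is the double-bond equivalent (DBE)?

8

Molecular formula from the SMILES: C13H12F2N2O4.
DoU = (2C + 2 + N − H − X)/2 = (2·13 + 2 + 2 − 12 − 2)/2 = 16/2 = 8.
(Structurally: 2 ring(s) + 6 π bond(s) = 8.)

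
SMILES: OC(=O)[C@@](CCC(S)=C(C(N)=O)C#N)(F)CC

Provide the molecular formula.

C10H13FN2O3S

Heavy atoms from the SMILES: 10 C, 1 F, 2 N, 3 O, 1 S.
Implicit hydrogens by atom environment:
  6 × C: no H
  3 × C: 2 H each → 6
  2 × O: no H
  1 × C: 3 H
  1 × F: no H
  1 × N: 2 H
  1 × N: no H
  1 × O: 1 H
  1 × S: 1 H
  Total hydrogens = 13.
Molecular formula: C10H13FN2O3S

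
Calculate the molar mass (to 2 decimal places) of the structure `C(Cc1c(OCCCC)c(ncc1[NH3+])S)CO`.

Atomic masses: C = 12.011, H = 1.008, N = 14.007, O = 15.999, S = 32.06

257.37

Molecular formula: C12H21N2O2S+.
M = 12×12.011 + 21×1.008 + 2×14.007 + 2×15.999 + 1×32.06 = 257.37 g/mol.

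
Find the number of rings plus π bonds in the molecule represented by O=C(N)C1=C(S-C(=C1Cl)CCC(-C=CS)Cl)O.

Molecular formula from the SMILES: C10H11Cl2NO2S2.
DoU = (2C + 2 + N − H − X)/2 = (2·10 + 2 + 1 − 11 − 2)/2 = 10/2 = 5.
(Structurally: 1 ring(s) + 4 π bond(s) = 5.)

5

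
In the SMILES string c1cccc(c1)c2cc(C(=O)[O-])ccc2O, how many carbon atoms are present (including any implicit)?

The symbol for carbon appears 13 times in the SMILES. Lowercase c denotes aromatic carbon and counts toward C.

13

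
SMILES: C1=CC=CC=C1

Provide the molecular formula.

Heavy atoms from the SMILES: 6 C.
Implicit hydrogens by atom environment:
  6 × C (aromatic): 1 H each → 6
  Total hydrogens = 6.
Molecular formula: C6H6

C6H6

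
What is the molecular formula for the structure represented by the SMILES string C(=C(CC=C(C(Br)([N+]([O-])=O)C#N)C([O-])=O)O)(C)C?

C10H10BrN2O5-

Heavy atoms from the SMILES: 1 Br, 10 C, 2 N, 5 O.
Implicit hydrogens by atom environment:
  6 × C: no H
  2 × C: 3 H each → 6
  2 × O: no H
  2 × O (charge -1): no H
  1 × Br: no H
  1 × C: 2 H
  1 × C: 1 H
  1 × N (charge +1): no H
  1 × N: no H
  1 × O: 1 H
  Total hydrogens = 10.
Net charge -1.
Molecular formula: C10H10BrN2O5-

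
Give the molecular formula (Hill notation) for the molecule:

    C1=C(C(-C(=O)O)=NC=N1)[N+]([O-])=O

C5H3N3O4

Heavy atoms from the SMILES: 5 C, 3 N, 4 O.
Implicit hydrogens by atom environment:
  2 × C (aromatic): 1 H each → 2
  2 × C (aromatic): no H
  2 × N (aromatic): no H
  2 × O: no H
  1 × C: no H
  1 × N (charge +1): no H
  1 × O: 1 H
  1 × O (charge -1): no H
  Total hydrogens = 3.
Molecular formula: C5H3N3O4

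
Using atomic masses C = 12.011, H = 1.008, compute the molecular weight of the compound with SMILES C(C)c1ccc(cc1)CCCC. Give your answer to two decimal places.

162.28

Molecular formula: C12H18.
M = 12×12.011 + 18×1.008 = 162.28 g/mol.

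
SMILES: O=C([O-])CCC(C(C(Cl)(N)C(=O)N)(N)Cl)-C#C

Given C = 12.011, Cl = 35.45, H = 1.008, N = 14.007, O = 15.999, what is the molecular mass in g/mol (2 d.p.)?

Molecular formula: C9H12Cl2N3O3-.
M = 9×12.011 + 2×35.45 + 12×1.008 + 3×14.007 + 3×15.999 = 281.11 g/mol.

281.11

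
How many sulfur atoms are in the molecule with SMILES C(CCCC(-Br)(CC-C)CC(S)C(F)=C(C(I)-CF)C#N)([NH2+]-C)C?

The symbol for sulfur appears 1 time in the SMILES.

1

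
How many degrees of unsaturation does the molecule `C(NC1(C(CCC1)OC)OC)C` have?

1

Molecular formula from the SMILES: C9H19NO2.
DoU = (2C + 2 + N − H − X)/2 = (2·9 + 2 + 1 − 19 − 0)/2 = 2/2 = 1.
(Structurally: 1 ring(s) + 0 π bond(s) = 1.)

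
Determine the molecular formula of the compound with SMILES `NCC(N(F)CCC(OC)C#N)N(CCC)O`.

Heavy atoms from the SMILES: 10 C, 1 F, 4 N, 2 O.
Implicit hydrogens by atom environment:
  5 × C: 2 H each → 10
  3 × N: no H
  2 × C: 3 H each → 6
  2 × C: 1 H each → 2
  1 × C: no H
  1 × F: no H
  1 × N: 2 H
  1 × O: 1 H
  1 × O: no H
  Total hydrogens = 21.
Molecular formula: C10H21FN4O2

C10H21FN4O2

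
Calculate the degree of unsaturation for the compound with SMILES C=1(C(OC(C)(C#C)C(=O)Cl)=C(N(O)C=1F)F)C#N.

8

Molecular formula from the SMILES: C10H5ClF2N2O3.
DoU = (2C + 2 + N − H − X)/2 = (2·10 + 2 + 2 − 5 − 3)/2 = 16/2 = 8.
(Structurally: 1 ring(s) + 7 π bond(s) = 8.)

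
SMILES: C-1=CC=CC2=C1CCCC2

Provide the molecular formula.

C10H12

Heavy atoms from the SMILES: 10 C.
Implicit hydrogens by atom environment:
  4 × C: 2 H each → 8
  4 × C (aromatic): 1 H each → 4
  2 × C (aromatic): no H
  Total hydrogens = 12.
Molecular formula: C10H12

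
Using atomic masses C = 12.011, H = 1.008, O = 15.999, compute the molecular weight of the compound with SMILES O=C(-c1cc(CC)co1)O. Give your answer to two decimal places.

Molecular formula: C7H8O3.
M = 7×12.011 + 8×1.008 + 3×15.999 = 140.14 g/mol.

140.14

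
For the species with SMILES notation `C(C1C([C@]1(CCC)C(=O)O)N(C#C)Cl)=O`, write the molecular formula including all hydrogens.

Heavy atoms from the SMILES: 10 C, 1 Cl, 1 N, 3 O.
Implicit hydrogens by atom environment:
  4 × C: 1 H each → 4
  3 × C: no H
  2 × C: 2 H each → 4
  2 × O: no H
  1 × C: 3 H
  1 × Cl: no H
  1 × N: no H
  1 × O: 1 H
  Total hydrogens = 12.
Molecular formula: C10H12ClNO3

C10H12ClNO3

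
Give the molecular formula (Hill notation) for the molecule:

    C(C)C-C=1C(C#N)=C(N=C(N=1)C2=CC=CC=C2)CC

C16H17N3

Heavy atoms from the SMILES: 16 C, 3 N.
Implicit hydrogens by atom environment:
  5 × C (aromatic): 1 H each → 5
  5 × C (aromatic): no H
  3 × C: 2 H each → 6
  2 × C: 3 H each → 6
  2 × N (aromatic): no H
  1 × C: no H
  1 × N: no H
  Total hydrogens = 17.
Molecular formula: C16H17N3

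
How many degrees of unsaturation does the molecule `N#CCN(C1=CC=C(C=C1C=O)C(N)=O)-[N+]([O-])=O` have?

9

Molecular formula from the SMILES: C10H8N4O4.
DoU = (2C + 2 + N − H − X)/2 = (2·10 + 2 + 4 − 8 − 0)/2 = 18/2 = 9.
(Structurally: 1 ring(s) + 8 π bond(s) = 9.)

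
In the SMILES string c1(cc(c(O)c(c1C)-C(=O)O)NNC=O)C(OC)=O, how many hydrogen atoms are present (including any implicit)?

Hydrogens are implicit in SMILES; fill each atom to its normal valence:
  5 × C (aromatic): no H
  4 × O: no H
  2 × C: 3 H each → 6
  2 × C: no H
  2 × N: 1 H each → 2
  2 × O: 1 H each → 2
  1 × C (aromatic): 1 H
  1 × C: 1 H
  Total hydrogens = 12.

12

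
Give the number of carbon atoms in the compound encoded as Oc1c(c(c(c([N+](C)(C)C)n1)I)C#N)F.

9

The symbol for carbon appears 9 times in the SMILES. Lowercase c denotes aromatic carbon and counts toward C.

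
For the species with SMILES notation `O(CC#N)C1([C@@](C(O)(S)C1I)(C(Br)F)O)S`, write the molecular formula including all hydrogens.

Heavy atoms from the SMILES: 1 Br, 7 C, 1 F, 1 I, 1 N, 3 O, 2 S.
Implicit hydrogens by atom environment:
  4 × C: no H
  2 × C: 1 H each → 2
  2 × O: 1 H each → 2
  2 × S: 1 H each → 2
  1 × Br: no H
  1 × C: 2 H
  1 × F: no H
  1 × I: no H
  1 × N: no H
  1 × O: no H
  Total hydrogens = 8.
Molecular formula: C7H8BrFINO3S2

C7H8BrFINO3S2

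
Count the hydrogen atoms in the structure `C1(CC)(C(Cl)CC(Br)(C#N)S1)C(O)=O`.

9

Hydrogens are implicit in SMILES; fill each atom to its normal valence:
  4 × C: no H
  2 × C: 2 H each → 4
  1 × Br: no H
  1 × C: 3 H
  1 × C: 1 H
  1 × Cl: no H
  1 × N: no H
  1 × O: 1 H
  1 × O: no H
  1 × S: no H
  Total hydrogens = 9.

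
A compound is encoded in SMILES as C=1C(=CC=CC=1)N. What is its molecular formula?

Heavy atoms from the SMILES: 6 C, 1 N.
Implicit hydrogens by atom environment:
  5 × C (aromatic): 1 H each → 5
  1 × C (aromatic): no H
  1 × N: 2 H
  Total hydrogens = 7.
Molecular formula: C6H7N

C6H7N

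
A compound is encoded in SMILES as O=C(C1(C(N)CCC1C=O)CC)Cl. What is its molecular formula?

C9H14ClNO2

Heavy atoms from the SMILES: 9 C, 1 Cl, 1 N, 2 O.
Implicit hydrogens by atom environment:
  3 × C: 2 H each → 6
  3 × C: 1 H each → 3
  2 × C: no H
  2 × O: no H
  1 × C: 3 H
  1 × Cl: no H
  1 × N: 2 H
  Total hydrogens = 14.
Molecular formula: C9H14ClNO2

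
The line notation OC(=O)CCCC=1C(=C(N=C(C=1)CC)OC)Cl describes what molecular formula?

Heavy atoms from the SMILES: 12 C, 1 Cl, 1 N, 3 O.
Implicit hydrogens by atom environment:
  4 × C: 2 H each → 8
  4 × C (aromatic): no H
  2 × C: 3 H each → 6
  2 × O: no H
  1 × C (aromatic): 1 H
  1 × C: no H
  1 × Cl: no H
  1 × N (aromatic): no H
  1 × O: 1 H
  Total hydrogens = 16.
Molecular formula: C12H16ClNO3

C12H16ClNO3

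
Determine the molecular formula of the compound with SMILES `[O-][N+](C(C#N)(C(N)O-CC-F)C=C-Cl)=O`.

C7H9ClFN3O3

Heavy atoms from the SMILES: 7 C, 1 Cl, 1 F, 3 N, 3 O.
Implicit hydrogens by atom environment:
  3 × C: 1 H each → 3
  2 × C: 2 H each → 4
  2 × C: no H
  2 × O: no H
  1 × Cl: no H
  1 × F: no H
  1 × N: 2 H
  1 × N: no H
  1 × N (charge +1): no H
  1 × O (charge -1): no H
  Total hydrogens = 9.
Molecular formula: C7H9ClFN3O3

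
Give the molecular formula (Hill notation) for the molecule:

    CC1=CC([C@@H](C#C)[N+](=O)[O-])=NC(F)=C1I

Heavy atoms from the SMILES: 9 C, 1 F, 1 I, 2 N, 2 O.
Implicit hydrogens by atom environment:
  4 × C (aromatic): no H
  2 × C: 1 H each → 2
  1 × C: 3 H
  1 × C (aromatic): 1 H
  1 × C: no H
  1 × F: no H
  1 × I: no H
  1 × N (aromatic): no H
  1 × N (charge +1): no H
  1 × O: no H
  1 × O (charge -1): no H
  Total hydrogens = 6.
Molecular formula: C9H6FIN2O2

C9H6FIN2O2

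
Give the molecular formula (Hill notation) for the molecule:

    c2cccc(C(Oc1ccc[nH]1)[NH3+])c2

C11H13N2O+

Heavy atoms from the SMILES: 11 C, 2 N, 1 O.
Implicit hydrogens by atom environment:
  8 × C (aromatic): 1 H each → 8
  2 × C (aromatic): no H
  1 × C: 1 H
  1 × N (charge +1): 3 H
  1 × N (aromatic): 1 H
  1 × O: no H
  Total hydrogens = 13.
Net charge +1.
Molecular formula: C11H13N2O+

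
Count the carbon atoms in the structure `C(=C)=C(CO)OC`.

5

The symbol for carbon appears 5 times in the SMILES.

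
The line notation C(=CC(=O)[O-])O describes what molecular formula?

Heavy atoms from the SMILES: 3 C, 3 O.
Implicit hydrogens by atom environment:
  2 × C: 1 H each → 2
  1 × C: no H
  1 × O: 1 H
  1 × O: no H
  1 × O (charge -1): no H
  Total hydrogens = 3.
Net charge -1.
Molecular formula: C3H3O3-

C3H3O3-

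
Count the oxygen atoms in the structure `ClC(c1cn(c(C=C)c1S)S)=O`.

1

The symbol for oxygen appears 1 time in the SMILES.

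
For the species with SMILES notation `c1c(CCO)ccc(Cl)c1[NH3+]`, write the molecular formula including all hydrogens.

Heavy atoms from the SMILES: 8 C, 1 Cl, 1 N, 1 O.
Implicit hydrogens by atom environment:
  3 × C (aromatic): 1 H each → 3
  3 × C (aromatic): no H
  2 × C: 2 H each → 4
  1 × Cl: no H
  1 × N (charge +1): 3 H
  1 × O: 1 H
  Total hydrogens = 11.
Net charge +1.
Molecular formula: C8H11ClNO+

C8H11ClNO+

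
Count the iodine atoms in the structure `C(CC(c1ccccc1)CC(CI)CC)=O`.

1

The symbol for iodine appears 1 time in the SMILES.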